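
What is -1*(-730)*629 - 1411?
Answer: 457759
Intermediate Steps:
-1*(-730)*629 - 1411 = 730*629 - 1411 = 459170 - 1411 = 457759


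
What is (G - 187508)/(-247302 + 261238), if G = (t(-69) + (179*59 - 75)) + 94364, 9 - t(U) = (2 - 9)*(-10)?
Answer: -6363/1072 ≈ -5.9356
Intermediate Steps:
t(U) = -61 (t(U) = 9 - (2 - 9)*(-10) = 9 - (-7)*(-10) = 9 - 1*70 = 9 - 70 = -61)
G = 104789 (G = (-61 + (179*59 - 75)) + 94364 = (-61 + (10561 - 75)) + 94364 = (-61 + 10486) + 94364 = 10425 + 94364 = 104789)
(G - 187508)/(-247302 + 261238) = (104789 - 187508)/(-247302 + 261238) = -82719/13936 = -82719*1/13936 = -6363/1072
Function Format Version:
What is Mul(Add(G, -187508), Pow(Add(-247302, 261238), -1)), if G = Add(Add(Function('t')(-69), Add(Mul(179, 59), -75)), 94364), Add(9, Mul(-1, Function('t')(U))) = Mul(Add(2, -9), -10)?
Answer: Rational(-6363, 1072) ≈ -5.9356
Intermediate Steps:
Function('t')(U) = -61 (Function('t')(U) = Add(9, Mul(-1, Mul(Add(2, -9), -10))) = Add(9, Mul(-1, Mul(-7, -10))) = Add(9, Mul(-1, 70)) = Add(9, -70) = -61)
G = 104789 (G = Add(Add(-61, Add(Mul(179, 59), -75)), 94364) = Add(Add(-61, Add(10561, -75)), 94364) = Add(Add(-61, 10486), 94364) = Add(10425, 94364) = 104789)
Mul(Add(G, -187508), Pow(Add(-247302, 261238), -1)) = Mul(Add(104789, -187508), Pow(Add(-247302, 261238), -1)) = Mul(-82719, Pow(13936, -1)) = Mul(-82719, Rational(1, 13936)) = Rational(-6363, 1072)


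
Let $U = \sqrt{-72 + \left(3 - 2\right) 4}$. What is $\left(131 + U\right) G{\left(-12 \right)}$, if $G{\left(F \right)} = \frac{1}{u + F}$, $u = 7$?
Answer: $- \frac{131}{5} - \frac{2 i \sqrt{17}}{5} \approx -26.2 - 1.6492 i$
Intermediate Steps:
$G{\left(F \right)} = \frac{1}{7 + F}$
$U = 2 i \sqrt{17}$ ($U = \sqrt{-72 + 1 \cdot 4} = \sqrt{-72 + 4} = \sqrt{-68} = 2 i \sqrt{17} \approx 8.2462 i$)
$\left(131 + U\right) G{\left(-12 \right)} = \frac{131 + 2 i \sqrt{17}}{7 - 12} = \frac{131 + 2 i \sqrt{17}}{-5} = \left(131 + 2 i \sqrt{17}\right) \left(- \frac{1}{5}\right) = - \frac{131}{5} - \frac{2 i \sqrt{17}}{5}$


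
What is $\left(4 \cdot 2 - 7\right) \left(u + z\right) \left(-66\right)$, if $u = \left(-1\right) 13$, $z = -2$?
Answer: $990$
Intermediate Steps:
$u = -13$
$\left(4 \cdot 2 - 7\right) \left(u + z\right) \left(-66\right) = \left(4 \cdot 2 - 7\right) \left(-13 - 2\right) \left(-66\right) = \left(8 - 7\right) \left(-15\right) \left(-66\right) = 1 \left(-15\right) \left(-66\right) = \left(-15\right) \left(-66\right) = 990$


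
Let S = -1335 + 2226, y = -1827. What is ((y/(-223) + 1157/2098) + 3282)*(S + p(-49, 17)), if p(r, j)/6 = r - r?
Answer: 1371772805535/467854 ≈ 2.9321e+6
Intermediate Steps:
S = 891
p(r, j) = 0 (p(r, j) = 6*(r - r) = 6*0 = 0)
((y/(-223) + 1157/2098) + 3282)*(S + p(-49, 17)) = ((-1827/(-223) + 1157/2098) + 3282)*(891 + 0) = ((-1827*(-1/223) + 1157*(1/2098)) + 3282)*891 = ((1827/223 + 1157/2098) + 3282)*891 = (4091057/467854 + 3282)*891 = (1539587885/467854)*891 = 1371772805535/467854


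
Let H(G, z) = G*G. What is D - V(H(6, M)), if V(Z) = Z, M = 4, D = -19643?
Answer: -19679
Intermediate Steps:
H(G, z) = G²
D - V(H(6, M)) = -19643 - 1*6² = -19643 - 1*36 = -19643 - 36 = -19679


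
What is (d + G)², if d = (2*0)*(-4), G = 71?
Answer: 5041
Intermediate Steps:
d = 0 (d = 0*(-4) = 0)
(d + G)² = (0 + 71)² = 71² = 5041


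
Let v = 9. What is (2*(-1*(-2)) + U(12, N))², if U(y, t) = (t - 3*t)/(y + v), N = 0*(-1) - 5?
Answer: 8836/441 ≈ 20.036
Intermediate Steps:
N = -5 (N = 0 - 5 = -5)
U(y, t) = -2*t/(9 + y) (U(y, t) = (t - 3*t)/(y + 9) = (-2*t)/(9 + y) = -2*t/(9 + y))
(2*(-1*(-2)) + U(12, N))² = (2*(-1*(-2)) - 2*(-5)/(9 + 12))² = (2*2 - 2*(-5)/21)² = (4 - 2*(-5)*1/21)² = (4 + 10/21)² = (94/21)² = 8836/441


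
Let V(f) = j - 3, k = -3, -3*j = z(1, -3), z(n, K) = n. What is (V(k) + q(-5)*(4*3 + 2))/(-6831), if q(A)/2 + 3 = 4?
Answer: -74/20493 ≈ -0.0036110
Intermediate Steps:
j = -⅓ (j = -⅓*1 = -⅓ ≈ -0.33333)
q(A) = 2 (q(A) = -6 + 2*4 = -6 + 8 = 2)
V(f) = -10/3 (V(f) = -⅓ - 3 = -10/3)
(V(k) + q(-5)*(4*3 + 2))/(-6831) = (-10/3 + 2*(4*3 + 2))/(-6831) = (-10/3 + 2*(12 + 2))*(-1/6831) = (-10/3 + 2*14)*(-1/6831) = (-10/3 + 28)*(-1/6831) = (74/3)*(-1/6831) = -74/20493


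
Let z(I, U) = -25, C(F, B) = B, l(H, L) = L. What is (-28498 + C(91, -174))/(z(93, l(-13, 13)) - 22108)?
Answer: 28672/22133 ≈ 1.2954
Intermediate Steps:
(-28498 + C(91, -174))/(z(93, l(-13, 13)) - 22108) = (-28498 - 174)/(-25 - 22108) = -28672/(-22133) = -28672*(-1/22133) = 28672/22133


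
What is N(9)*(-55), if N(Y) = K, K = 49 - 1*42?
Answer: -385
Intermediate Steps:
K = 7 (K = 49 - 42 = 7)
N(Y) = 7
N(9)*(-55) = 7*(-55) = -385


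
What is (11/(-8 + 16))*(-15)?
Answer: -165/8 ≈ -20.625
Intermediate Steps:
(11/(-8 + 16))*(-15) = (11/8)*(-15) = -165/8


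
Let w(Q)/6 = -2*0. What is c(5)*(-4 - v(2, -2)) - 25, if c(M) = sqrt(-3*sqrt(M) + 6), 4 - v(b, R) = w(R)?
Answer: -25 - 8*sqrt(6 - 3*sqrt(5)) ≈ -25.0 - 6.7324*I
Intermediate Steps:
w(Q) = 0 (w(Q) = 6*(-2*0) = 6*0 = 0)
v(b, R) = 4 (v(b, R) = 4 - 1*0 = 4 + 0 = 4)
c(M) = sqrt(6 - 3*sqrt(M))
c(5)*(-4 - v(2, -2)) - 25 = sqrt(6 - 3*sqrt(5))*(-4 - 1*4) - 25 = sqrt(6 - 3*sqrt(5))*(-4 - 4) - 25 = sqrt(6 - 3*sqrt(5))*(-8) - 25 = -8*sqrt(6 - 3*sqrt(5)) - 25 = -25 - 8*sqrt(6 - 3*sqrt(5))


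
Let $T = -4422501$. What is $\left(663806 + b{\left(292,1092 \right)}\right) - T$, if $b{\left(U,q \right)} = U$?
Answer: $5086599$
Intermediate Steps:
$\left(663806 + b{\left(292,1092 \right)}\right) - T = \left(663806 + 292\right) - -4422501 = 664098 + 4422501 = 5086599$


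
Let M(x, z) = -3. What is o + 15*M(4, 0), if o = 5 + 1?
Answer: -39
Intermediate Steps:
o = 6
o + 15*M(4, 0) = 6 + 15*(-3) = 6 - 45 = -39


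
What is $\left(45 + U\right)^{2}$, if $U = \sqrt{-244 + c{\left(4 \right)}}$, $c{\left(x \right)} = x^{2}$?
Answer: $1797 + 180 i \sqrt{57} \approx 1797.0 + 1359.0 i$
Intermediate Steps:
$U = 2 i \sqrt{57}$ ($U = \sqrt{-244 + 4^{2}} = \sqrt{-244 + 16} = \sqrt{-228} = 2 i \sqrt{57} \approx 15.1 i$)
$\left(45 + U\right)^{2} = \left(45 + 2 i \sqrt{57}\right)^{2}$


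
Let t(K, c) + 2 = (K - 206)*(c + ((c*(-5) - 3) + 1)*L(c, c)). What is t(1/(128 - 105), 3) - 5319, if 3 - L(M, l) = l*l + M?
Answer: -861355/23 ≈ -37450.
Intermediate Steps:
L(M, l) = 3 - M - l² (L(M, l) = 3 - (l*l + M) = 3 - (l² + M) = 3 - (M + l²) = 3 + (-M - l²) = 3 - M - l²)
t(K, c) = -2 + (-206 + K)*(c + (-2 - 5*c)*(3 - c - c²)) (t(K, c) = -2 + (K - 206)*(c + ((c*(-5) - 3) + 1)*(3 - c - c²)) = -2 + (-206 + K)*(c + ((-5*c - 3) + 1)*(3 - c - c²)) = -2 + (-206 + K)*(c + ((-3 - 5*c) + 1)*(3 - c - c²)) = -2 + (-206 + K)*(c + (-2 - 5*c)*(3 - c - c²)))
t(1/(128 - 105), 3) - 5319 = (1234 - 1442*3² - 1030*3³ - 6/(128 - 105) + 2472*3 - 12*3/(128 - 105) + 5*3³/(128 - 105) + 7*3²/(128 - 105)) - 5319 = (1234 - 1442*9 - 1030*27 - 6/23 + 7416 - 12*3/23 + 5*27/23 + 7*9/23) - 5319 = (1234 - 12978 - 27810 - 6*1/23 + 7416 - 12*1/23*3 + 5*(1/23)*27 + 7*(1/23)*9) - 5319 = (1234 - 12978 - 27810 - 6/23 + 7416 - 36/23 + 135/23 + 63/23) - 5319 = -739018/23 - 5319 = -861355/23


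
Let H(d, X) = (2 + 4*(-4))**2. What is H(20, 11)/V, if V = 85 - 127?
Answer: -14/3 ≈ -4.6667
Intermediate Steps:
H(d, X) = 196 (H(d, X) = (2 - 16)**2 = (-14)**2 = 196)
V = -42
H(20, 11)/V = 196/(-42) = 196*(-1/42) = -14/3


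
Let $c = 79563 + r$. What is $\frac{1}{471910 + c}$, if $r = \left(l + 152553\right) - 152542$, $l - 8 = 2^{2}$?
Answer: $\frac{1}{551496} \approx 1.8133 \cdot 10^{-6}$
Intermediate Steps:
$l = 12$ ($l = 8 + 2^{2} = 8 + 4 = 12$)
$r = 23$ ($r = \left(12 + 152553\right) - 152542 = 152565 - 152542 = 23$)
$c = 79586$ ($c = 79563 + 23 = 79586$)
$\frac{1}{471910 + c} = \frac{1}{471910 + 79586} = \frac{1}{551496}$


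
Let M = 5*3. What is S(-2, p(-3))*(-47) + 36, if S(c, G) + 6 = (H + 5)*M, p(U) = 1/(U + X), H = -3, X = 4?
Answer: -1092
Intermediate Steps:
p(U) = 1/(4 + U) (p(U) = 1/(U + 4) = 1/(4 + U))
M = 15
S(c, G) = 24 (S(c, G) = -6 + (-3 + 5)*15 = -6 + 2*15 = -6 + 30 = 24)
S(-2, p(-3))*(-47) + 36 = 24*(-47) + 36 = -1128 + 36 = -1092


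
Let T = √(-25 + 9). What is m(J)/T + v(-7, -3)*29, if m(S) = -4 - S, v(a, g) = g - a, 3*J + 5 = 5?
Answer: 116 + I ≈ 116.0 + 1.0*I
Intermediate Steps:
J = 0 (J = -5/3 + (⅓)*5 = -5/3 + 5/3 = 0)
T = 4*I (T = √(-16) = 4*I ≈ 4.0*I)
m(J)/T + v(-7, -3)*29 = (-4 - 1*0)/((4*I)) + (-3 - 1*(-7))*29 = (-4 + 0)*(-I/4) + (-3 + 7)*29 = -(-1)*I + 4*29 = I + 116 = 116 + I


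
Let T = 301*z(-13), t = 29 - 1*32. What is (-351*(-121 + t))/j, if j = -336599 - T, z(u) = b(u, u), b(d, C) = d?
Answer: -21762/166343 ≈ -0.13083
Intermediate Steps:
t = -3 (t = 29 - 32 = -3)
z(u) = u
T = -3913 (T = 301*(-13) = -3913)
j = -332686 (j = -336599 - 1*(-3913) = -336599 + 3913 = -332686)
(-351*(-121 + t))/j = -351*(-121 - 3)/(-332686) = -351*(-124)*(-1/332686) = 43524*(-1/332686) = -21762/166343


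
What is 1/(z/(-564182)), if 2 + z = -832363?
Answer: 564182/832365 ≈ 0.67781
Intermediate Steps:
z = -832365 (z = -2 - 832363 = -832365)
1/(z/(-564182)) = 1/(-832365/(-564182)) = 1/(-832365*(-1/564182)) = 1/(832365/564182) = 564182/832365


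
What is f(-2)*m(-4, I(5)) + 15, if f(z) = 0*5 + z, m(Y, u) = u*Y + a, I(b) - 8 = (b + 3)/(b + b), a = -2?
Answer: 447/5 ≈ 89.400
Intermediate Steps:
I(b) = 8 + (3 + b)/(2*b) (I(b) = 8 + (b + 3)/(b + b) = 8 + (3 + b)/((2*b)) = 8 + (3 + b)*(1/(2*b)) = 8 + (3 + b)/(2*b))
m(Y, u) = -2 + Y*u (m(Y, u) = u*Y - 2 = Y*u - 2 = -2 + Y*u)
f(z) = z (f(z) = 0 + z = z)
f(-2)*m(-4, I(5)) + 15 = -2*(-2 - 2*(3 + 17*5)/5) + 15 = -2*(-2 - 2*(3 + 85)/5) + 15 = -2*(-2 - 2*88/5) + 15 = -2*(-2 - 4*44/5) + 15 = -2*(-2 - 176/5) + 15 = -2*(-186/5) + 15 = 372/5 + 15 = 447/5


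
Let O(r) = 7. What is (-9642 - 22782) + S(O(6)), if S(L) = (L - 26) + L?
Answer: -32436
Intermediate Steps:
S(L) = -26 + 2*L (S(L) = (-26 + L) + L = -26 + 2*L)
(-9642 - 22782) + S(O(6)) = (-9642 - 22782) + (-26 + 2*7) = -32424 + (-26 + 14) = -32424 - 12 = -32436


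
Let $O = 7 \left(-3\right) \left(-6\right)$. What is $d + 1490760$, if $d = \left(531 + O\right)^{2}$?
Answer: $1922409$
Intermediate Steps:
$O = 126$ ($O = \left(-21\right) \left(-6\right) = 126$)
$d = 431649$ ($d = \left(531 + 126\right)^{2} = 657^{2} = 431649$)
$d + 1490760 = 431649 + 1490760 = 1922409$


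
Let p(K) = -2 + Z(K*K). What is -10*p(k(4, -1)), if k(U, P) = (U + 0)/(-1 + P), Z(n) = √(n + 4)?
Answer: 20 - 20*√2 ≈ -8.2843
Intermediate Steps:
Z(n) = √(4 + n)
k(U, P) = U/(-1 + P)
p(K) = -2 + √(4 + K²) (p(K) = -2 + √(4 + K*K) = -2 + √(4 + K²))
-10*p(k(4, -1)) = -10*(-2 + √(4 + (4/(-1 - 1))²)) = -10*(-2 + √(4 + (4/(-2))²)) = -10*(-2 + √(4 + (4*(-½))²)) = -10*(-2 + √(4 + (-2)²)) = -10*(-2 + √(4 + 4)) = -10*(-2 + √8) = -10*(-2 + 2*√2) = 20 - 20*√2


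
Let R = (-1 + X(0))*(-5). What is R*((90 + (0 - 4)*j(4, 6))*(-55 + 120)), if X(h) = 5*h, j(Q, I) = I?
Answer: 21450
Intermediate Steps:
R = 5 (R = (-1 + 5*0)*(-5) = (-1 + 0)*(-5) = -1*(-5) = 5)
R*((90 + (0 - 4)*j(4, 6))*(-55 + 120)) = 5*((90 + (0 - 4)*6)*(-55 + 120)) = 5*((90 - 4*6)*65) = 5*((90 - 24)*65) = 5*(66*65) = 5*4290 = 21450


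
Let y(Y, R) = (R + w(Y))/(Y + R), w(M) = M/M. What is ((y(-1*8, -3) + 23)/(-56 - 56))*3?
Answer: -765/1232 ≈ -0.62094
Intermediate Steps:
w(M) = 1
y(Y, R) = (1 + R)/(R + Y) (y(Y, R) = (R + 1)/(Y + R) = (1 + R)/(R + Y))
((y(-1*8, -3) + 23)/(-56 - 56))*3 = (((1 - 3)/(-3 - 1*8) + 23)/(-56 - 56))*3 = ((-2/(-3 - 8) + 23)/(-112))*3 = ((-2/(-11) + 23)*(-1/112))*3 = ((-1/11*(-2) + 23)*(-1/112))*3 = ((2/11 + 23)*(-1/112))*3 = ((255/11)*(-1/112))*3 = -255/1232*3 = -765/1232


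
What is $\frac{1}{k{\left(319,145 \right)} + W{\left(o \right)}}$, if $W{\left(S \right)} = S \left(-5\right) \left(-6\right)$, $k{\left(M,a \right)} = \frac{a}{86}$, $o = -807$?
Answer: $- \frac{86}{2081915} \approx -4.1308 \cdot 10^{-5}$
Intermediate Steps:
$k{\left(M,a \right)} = \frac{a}{86}$ ($k{\left(M,a \right)} = a \frac{1}{86} = \frac{a}{86}$)
$W{\left(S \right)} = 30 S$ ($W{\left(S \right)} = - 5 S \left(-6\right) = 30 S$)
$\frac{1}{k{\left(319,145 \right)} + W{\left(o \right)}} = \frac{1}{\frac{1}{86} \cdot 145 + 30 \left(-807\right)} = \frac{1}{\frac{145}{86} - 24210} = \frac{1}{- \frac{2081915}{86}} = - \frac{86}{2081915}$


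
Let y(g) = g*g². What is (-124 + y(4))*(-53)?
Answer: 3180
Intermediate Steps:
y(g) = g³
(-124 + y(4))*(-53) = (-124 + 4³)*(-53) = (-124 + 64)*(-53) = -60*(-53) = 3180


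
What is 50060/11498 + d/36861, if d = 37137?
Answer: 378710481/70637963 ≈ 5.3613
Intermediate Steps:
50060/11498 + d/36861 = 50060/11498 + 37137/36861 = 50060*(1/11498) + 37137*(1/36861) = 25030/5749 + 12379/12287 = 378710481/70637963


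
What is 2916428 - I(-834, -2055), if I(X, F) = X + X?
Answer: 2918096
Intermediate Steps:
I(X, F) = 2*X
2916428 - I(-834, -2055) = 2916428 - 2*(-834) = 2916428 - 1*(-1668) = 2916428 + 1668 = 2918096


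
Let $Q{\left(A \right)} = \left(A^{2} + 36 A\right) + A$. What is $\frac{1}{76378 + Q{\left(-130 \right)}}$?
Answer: $\frac{1}{88468} \approx 1.1304 \cdot 10^{-5}$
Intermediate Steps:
$Q{\left(A \right)} = A^{2} + 37 A$
$\frac{1}{76378 + Q{\left(-130 \right)}} = \frac{1}{76378 - 130 \left(37 - 130\right)} = \frac{1}{76378 - -12090} = \frac{1}{76378 + 12090} = \frac{1}{88468}$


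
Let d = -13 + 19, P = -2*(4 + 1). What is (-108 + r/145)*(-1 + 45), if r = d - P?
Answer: -688336/145 ≈ -4747.1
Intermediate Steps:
P = -10 (P = -2*5 = -10)
d = 6
r = 16 (r = 6 - 1*(-10) = 6 + 10 = 16)
(-108 + r/145)*(-1 + 45) = (-108 + 16/145)*(-1 + 45) = (-108 + 16*(1/145))*44 = (-108 + 16/145)*44 = -15644/145*44 = -688336/145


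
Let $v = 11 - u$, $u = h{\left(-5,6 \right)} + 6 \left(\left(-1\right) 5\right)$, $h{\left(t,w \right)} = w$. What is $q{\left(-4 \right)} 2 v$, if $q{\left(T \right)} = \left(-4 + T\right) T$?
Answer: $2240$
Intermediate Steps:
$q{\left(T \right)} = T \left(-4 + T\right)$
$u = -24$ ($u = 6 + 6 \left(\left(-1\right) 5\right) = 6 + 6 \left(-5\right) = 6 - 30 = -24$)
$v = 35$ ($v = 11 - -24 = 11 + 24 = 35$)
$q{\left(-4 \right)} 2 v = - 4 \left(-4 - 4\right) 2 \cdot 35 = \left(-4\right) \left(-8\right) 2 \cdot 35 = 32 \cdot 2 \cdot 35 = 64 \cdot 35 = 2240$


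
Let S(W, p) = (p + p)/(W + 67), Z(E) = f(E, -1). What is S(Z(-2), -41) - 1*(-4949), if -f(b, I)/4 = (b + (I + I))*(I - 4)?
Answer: 64419/13 ≈ 4955.3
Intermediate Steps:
f(b, I) = -4*(-4 + I)*(b + 2*I) (f(b, I) = -4*(b + (I + I))*(I - 4) = -4*(b + 2*I)*(-4 + I) = -4*(-4 + I)*(b + 2*I))
Z(E) = -40 + 20*E (Z(E) = -8*(-1)² + 16*E + 32*(-1) - 4*(-1)*E = -8*1 + 16*E - 32 + 4*E = -8 + 16*E - 32 + 4*E = -40 + 20*E)
S(W, p) = 2*p/(67 + W) (S(W, p) = (2*p)/(67 + W) = 2*p/(67 + W))
S(Z(-2), -41) - 1*(-4949) = 2*(-41)/(67 + (-40 + 20*(-2))) - 1*(-4949) = 2*(-41)/(67 + (-40 - 40)) + 4949 = 2*(-41)/(67 - 80) + 4949 = 2*(-41)/(-13) + 4949 = 2*(-41)*(-1/13) + 4949 = 82/13 + 4949 = 64419/13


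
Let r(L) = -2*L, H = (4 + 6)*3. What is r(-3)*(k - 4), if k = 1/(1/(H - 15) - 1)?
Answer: -213/7 ≈ -30.429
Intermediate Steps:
H = 30 (H = 10*3 = 30)
k = -15/14 (k = 1/(1/(30 - 15) - 1) = 1/(1/15 - 1) = 1/(-14/15) = -15/14 ≈ -1.0714)
r(-3)*(k - 4) = (-2*(-3))*(-15/14 - 4) = 6*(-71/14) = -213/7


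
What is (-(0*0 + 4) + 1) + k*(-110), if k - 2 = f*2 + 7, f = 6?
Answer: -2313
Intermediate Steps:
k = 21 (k = 2 + (6*2 + 7) = 2 + (12 + 7) = 2 + 19 = 21)
(-(0*0 + 4) + 1) + k*(-110) = (-(0*0 + 4) + 1) + 21*(-110) = (-(0 + 4) + 1) - 2310 = (-1*4 + 1) - 2310 = (-4 + 1) - 2310 = -3 - 2310 = -2313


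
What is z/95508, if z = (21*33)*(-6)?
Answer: -33/758 ≈ -0.043536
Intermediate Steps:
z = -4158 (z = 693*(-6) = -4158)
z/95508 = -4158/95508 = -4158*1/95508 = -33/758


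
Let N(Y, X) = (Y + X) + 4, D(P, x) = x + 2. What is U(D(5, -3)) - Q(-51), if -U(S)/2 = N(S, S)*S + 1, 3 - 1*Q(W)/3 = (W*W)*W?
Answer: -397960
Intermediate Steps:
D(P, x) = 2 + x
N(Y, X) = 4 + X + Y (N(Y, X) = (X + Y) + 4 = 4 + X + Y)
Q(W) = 9 - 3*W**3 (Q(W) = 9 - 3*W*W*W = 9 - 3*W**2*W = 9 - 3*W**3)
U(S) = -2 - 2*S*(4 + 2*S) (U(S) = -2*((4 + S + S)*S + 1) = -2*((4 + 2*S)*S + 1) = -2*(S*(4 + 2*S) + 1) = -2*(1 + S*(4 + 2*S)) = -2 - 2*S*(4 + 2*S))
U(D(5, -3)) - Q(-51) = (-2 - 4*(2 - 3)*(2 + (2 - 3))) - (9 - 3*(-51)**3) = (-2 - 4*(-1)*(2 - 1)) - (9 - 3*(-132651)) = (-2 - 4*(-1)*1) - (9 + 397953) = (-2 + 4) - 1*397962 = 2 - 397962 = -397960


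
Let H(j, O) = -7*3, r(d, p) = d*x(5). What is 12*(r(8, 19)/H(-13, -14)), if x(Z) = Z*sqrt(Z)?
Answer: -160*sqrt(5)/7 ≈ -51.110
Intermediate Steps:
x(Z) = Z**(3/2)
r(d, p) = 5*d*sqrt(5) (r(d, p) = d*5**(3/2) = d*(5*sqrt(5)) = 5*d*sqrt(5))
H(j, O) = -21
12*(r(8, 19)/H(-13, -14)) = 12*((5*8*sqrt(5))/(-21)) = 12*((40*sqrt(5))*(-1/21)) = 12*(-40*sqrt(5)/21) = -160*sqrt(5)/7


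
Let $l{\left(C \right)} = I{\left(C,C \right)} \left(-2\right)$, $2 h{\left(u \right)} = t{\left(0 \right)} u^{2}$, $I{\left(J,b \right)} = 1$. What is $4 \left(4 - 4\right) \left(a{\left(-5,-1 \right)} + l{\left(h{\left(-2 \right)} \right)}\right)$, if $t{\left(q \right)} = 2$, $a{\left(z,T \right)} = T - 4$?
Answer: $0$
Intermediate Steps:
$a{\left(z,T \right)} = -4 + T$ ($a{\left(z,T \right)} = T - 4 = -4 + T$)
$h{\left(u \right)} = u^{2}$ ($h{\left(u \right)} = \frac{2 u^{2}}{2} = u^{2}$)
$l{\left(C \right)} = -2$ ($l{\left(C \right)} = 1 \left(-2\right) = -2$)
$4 \left(4 - 4\right) \left(a{\left(-5,-1 \right)} + l{\left(h{\left(-2 \right)} \right)}\right) = 4 \left(4 - 4\right) \left(\left(-4 - 1\right) - 2\right) = 4 \cdot 0 \left(-5 - 2\right) = 0 \left(-7\right) = 0$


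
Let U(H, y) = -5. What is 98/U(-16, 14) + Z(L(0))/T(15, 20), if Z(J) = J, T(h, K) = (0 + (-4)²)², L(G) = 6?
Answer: -12529/640 ≈ -19.577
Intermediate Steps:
T(h, K) = 256 (T(h, K) = (0 + 16)² = 16² = 256)
98/U(-16, 14) + Z(L(0))/T(15, 20) = 98/(-5) + 6/256 = 98*(-⅕) + 6*(1/256) = -98/5 + 3/128 = -12529/640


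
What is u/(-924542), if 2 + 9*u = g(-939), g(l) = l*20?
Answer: 9391/4160439 ≈ 0.0022572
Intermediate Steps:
g(l) = 20*l
u = -18782/9 (u = -2/9 + (20*(-939))/9 = -2/9 + (⅑)*(-18780) = -2/9 - 6260/3 = -18782/9 ≈ -2086.9)
u/(-924542) = -18782/9/(-924542) = -18782/9*(-1/924542) = 9391/4160439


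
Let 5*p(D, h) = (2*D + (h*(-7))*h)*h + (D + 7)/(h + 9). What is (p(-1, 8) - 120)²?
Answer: 5097103236/7225 ≈ 7.0548e+5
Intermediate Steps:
p(D, h) = h*(-7*h² + 2*D)/5 + (7 + D)/(5*(9 + h)) (p(D, h) = ((2*D + (h*(-7))*h)*h + (D + 7)/(h + 9))/5 = ((2*D + (-7*h)*h)*h + (7 + D)/(9 + h))/5 = ((2*D - 7*h²)*h + (7 + D)/(9 + h))/5 = ((-7*h² + 2*D)*h + (7 + D)/(9 + h))/5 = (h*(-7*h² + 2*D) + (7 + D)/(9 + h))/5 = h*(-7*h² + 2*D)/5 + (7 + D)/(5*(9 + h)))
(p(-1, 8) - 120)² = ((7 - 1 - 63*8³ - 7*8⁴ + 2*(-1)*8² + 18*(-1)*8)/(5*(9 + 8)) - 120)² = ((⅕)*(7 - 1 - 63*512 - 7*4096 + 2*(-1)*64 - 144)/17 - 120)² = ((⅕)*(1/17)*(7 - 1 - 32256 - 28672 - 128 - 144) - 120)² = ((⅕)*(1/17)*(-61194) - 120)² = (-61194/85 - 120)² = (-71394/85)² = 5097103236/7225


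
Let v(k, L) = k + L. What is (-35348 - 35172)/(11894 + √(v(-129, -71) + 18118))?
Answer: -419382440/70724659 + 599420*√62/70724659 ≈ -5.8631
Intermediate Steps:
v(k, L) = L + k
(-35348 - 35172)/(11894 + √(v(-129, -71) + 18118)) = (-35348 - 35172)/(11894 + √((-71 - 129) + 18118)) = -70520/(11894 + √(-200 + 18118)) = -70520/(11894 + √17918) = -70520/(11894 + 17*√62)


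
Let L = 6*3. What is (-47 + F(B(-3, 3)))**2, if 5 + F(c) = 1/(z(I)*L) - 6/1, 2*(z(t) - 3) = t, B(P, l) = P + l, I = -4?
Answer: 1087849/324 ≈ 3357.6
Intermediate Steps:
z(t) = 3 + t/2
L = 18
F(c) = -197/18 (F(c) = -5 + (1/((3 + (1/2)*(-4))*18) - 6/1) = -5 + ((1/18)/(3 - 2) - 6*1) = -5 + ((1/18)/1 - 6) = -5 + (1*(1/18) - 6) = -5 + (1/18 - 6) = -5 - 107/18 = -197/18)
(-47 + F(B(-3, 3)))**2 = (-47 - 197/18)**2 = (-1043/18)**2 = 1087849/324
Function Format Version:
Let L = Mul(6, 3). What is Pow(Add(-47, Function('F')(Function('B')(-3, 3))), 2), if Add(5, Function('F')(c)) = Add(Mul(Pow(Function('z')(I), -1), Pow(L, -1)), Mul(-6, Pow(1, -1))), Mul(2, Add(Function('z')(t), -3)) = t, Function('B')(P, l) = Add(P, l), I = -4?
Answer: Rational(1087849, 324) ≈ 3357.6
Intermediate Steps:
Function('z')(t) = Add(3, Mul(Rational(1, 2), t))
L = 18
Function('F')(c) = Rational(-197, 18) (Function('F')(c) = Add(-5, Add(Mul(Pow(Add(3, Mul(Rational(1, 2), -4)), -1), Pow(18, -1)), Mul(-6, Pow(1, -1)))) = Add(-5, Add(Mul(Pow(Add(3, -2), -1), Rational(1, 18)), Mul(-6, 1))) = Add(-5, Add(Mul(Pow(1, -1), Rational(1, 18)), -6)) = Add(-5, Add(Mul(1, Rational(1, 18)), -6)) = Add(-5, Add(Rational(1, 18), -6)) = Add(-5, Rational(-107, 18)) = Rational(-197, 18))
Pow(Add(-47, Function('F')(Function('B')(-3, 3))), 2) = Pow(Add(-47, Rational(-197, 18)), 2) = Pow(Rational(-1043, 18), 2) = Rational(1087849, 324)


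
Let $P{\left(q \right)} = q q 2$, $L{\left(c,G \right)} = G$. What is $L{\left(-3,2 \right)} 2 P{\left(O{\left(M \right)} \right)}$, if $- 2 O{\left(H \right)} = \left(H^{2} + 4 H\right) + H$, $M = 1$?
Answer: $72$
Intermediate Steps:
$O{\left(H \right)} = - \frac{5 H}{2} - \frac{H^{2}}{2}$ ($O{\left(H \right)} = - \frac{\left(H^{2} + 4 H\right) + H}{2} = - \frac{H^{2} + 5 H}{2} = - \frac{5 H}{2} - \frac{H^{2}}{2}$)
$P{\left(q \right)} = 2 q^{2}$ ($P{\left(q \right)} = q^{2} \cdot 2 = 2 q^{2}$)
$L{\left(-3,2 \right)} 2 P{\left(O{\left(M \right)} \right)} = 2 \cdot 2 \cdot 2 \left(\left(- \frac{1}{2}\right) 1 \left(5 + 1\right)\right)^{2} = 4 \cdot 2 \left(\left(- \frac{1}{2}\right) 1 \cdot 6\right)^{2} = 4 \cdot 2 \left(-3\right)^{2} = 4 \cdot 2 \cdot 9 = 4 \cdot 18 = 72$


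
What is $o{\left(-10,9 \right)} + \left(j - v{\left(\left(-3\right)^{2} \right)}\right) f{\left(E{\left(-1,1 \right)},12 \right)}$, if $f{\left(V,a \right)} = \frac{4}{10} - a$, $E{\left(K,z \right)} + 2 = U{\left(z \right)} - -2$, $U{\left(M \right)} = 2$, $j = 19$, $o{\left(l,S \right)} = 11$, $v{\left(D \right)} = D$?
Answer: $-105$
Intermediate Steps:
$E{\left(K,z \right)} = 2$ ($E{\left(K,z \right)} = -2 + \left(2 - -2\right) = -2 + \left(2 + 2\right) = -2 + 4 = 2$)
$f{\left(V,a \right)} = \frac{2}{5} - a$ ($f{\left(V,a \right)} = 4 \cdot \frac{1}{10} - a = \frac{2}{5} - a$)
$o{\left(-10,9 \right)} + \left(j - v{\left(\left(-3\right)^{2} \right)}\right) f{\left(E{\left(-1,1 \right)},12 \right)} = 11 + \left(19 - \left(-3\right)^{2}\right) \left(\frac{2}{5} - 12\right) = 11 + \left(19 - 9\right) \left(\frac{2}{5} - 12\right) = 11 + \left(19 - 9\right) \left(- \frac{58}{5}\right) = 11 + 10 \left(- \frac{58}{5}\right) = 11 - 116 = -105$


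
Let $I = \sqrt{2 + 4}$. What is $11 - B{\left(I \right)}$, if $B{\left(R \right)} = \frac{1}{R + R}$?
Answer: $11 - \frac{\sqrt{6}}{12} \approx 10.796$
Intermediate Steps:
$I = \sqrt{6} \approx 2.4495$
$B{\left(R \right)} = \frac{1}{2 R}$
$11 - B{\left(I \right)} = 11 - \frac{1}{2 \sqrt{6}} = 11 - \frac{\frac{1}{6} \sqrt{6}}{2} = 11 - \frac{\sqrt{6}}{12}$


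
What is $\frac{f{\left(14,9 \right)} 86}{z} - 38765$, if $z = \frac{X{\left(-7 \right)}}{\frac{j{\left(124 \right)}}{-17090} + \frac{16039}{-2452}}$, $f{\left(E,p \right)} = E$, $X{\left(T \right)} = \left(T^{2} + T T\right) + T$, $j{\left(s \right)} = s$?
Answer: $- \frac{2645606572322}{68095105} \approx -38852.0$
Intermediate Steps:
$X{\left(T \right)} = T + 2 T^{2}$ ($X{\left(T \right)} = \left(T^{2} + T^{2}\right) + T = 2 T^{2} + T = T + 2 T^{2}$)
$z = - \frac{1906662940}{137205279}$ ($z = \frac{\left(-7\right) \left(1 + 2 \left(-7\right)\right)}{\frac{124}{-17090} + \frac{16039}{-2452}} = \frac{\left(-7\right) \left(1 - 14\right)}{124 \left(- \frac{1}{17090}\right) + 16039 \left(- \frac{1}{2452}\right)} = \frac{\left(-7\right) \left(-13\right)}{- \frac{62}{8545} - \frac{16039}{2452}} = \frac{91}{- \frac{137205279}{20952340}} = 91 \left(- \frac{20952340}{137205279}\right) = - \frac{1906662940}{137205279} \approx -13.896$)
$\frac{f{\left(14,9 \right)} 86}{z} - 38765 = \frac{14 \cdot 86}{- \frac{1906662940}{137205279}} - 38765 = 1204 \left(- \frac{137205279}{1906662940}\right) - 38765 = - \frac{5899826997}{68095105} - 38765 = - \frac{2645606572322}{68095105}$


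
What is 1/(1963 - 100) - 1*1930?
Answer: -3595589/1863 ≈ -1930.0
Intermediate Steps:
1/(1963 - 100) - 1*1930 = 1/1863 - 1930 = -3595589/1863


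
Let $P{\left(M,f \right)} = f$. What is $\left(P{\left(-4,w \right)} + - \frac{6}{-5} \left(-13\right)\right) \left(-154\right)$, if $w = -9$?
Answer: $\frac{18942}{5} \approx 3788.4$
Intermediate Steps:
$\left(P{\left(-4,w \right)} + - \frac{6}{-5} \left(-13\right)\right) \left(-154\right) = \left(-9 + - \frac{6}{-5} \left(-13\right)\right) \left(-154\right) = \left(-9 + \left(-6\right) \left(- \frac{1}{5}\right) \left(-13\right)\right) \left(-154\right) = \left(-9 + \frac{6}{5} \left(-13\right)\right) \left(-154\right) = \left(-9 - \frac{78}{5}\right) \left(-154\right) = \left(- \frac{123}{5}\right) \left(-154\right) = \frac{18942}{5}$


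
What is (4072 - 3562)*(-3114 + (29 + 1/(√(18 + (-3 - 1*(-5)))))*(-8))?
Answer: -1706460 - 408*√5 ≈ -1.7074e+6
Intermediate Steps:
(4072 - 3562)*(-3114 + (29 + 1/(√(18 + (-3 - 1*(-5)))))*(-8)) = 510*(-3114 + (29 + 1/(√(18 + (-3 + 5))))*(-8)) = 510*(-3114 + (29 + 1/(√(18 + 2)))*(-8)) = 510*(-3114 + (29 + 1/(√20))*(-8)) = 510*(-3114 + (29 + 1/(2*√5))*(-8)) = 510*(-3114 + (29 + √5/10)*(-8)) = 510*(-3114 + (-232 - 4*√5/5)) = 510*(-3346 - 4*√5/5) = -1706460 - 408*√5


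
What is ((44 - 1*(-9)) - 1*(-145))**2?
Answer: 39204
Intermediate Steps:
((44 - 1*(-9)) - 1*(-145))**2 = ((44 + 9) + 145)**2 = (53 + 145)**2 = 198**2 = 39204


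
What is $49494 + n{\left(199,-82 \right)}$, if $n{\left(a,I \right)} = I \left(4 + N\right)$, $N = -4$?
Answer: $49494$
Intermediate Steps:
$n{\left(a,I \right)} = 0$ ($n{\left(a,I \right)} = I \left(4 - 4\right) = I 0 = 0$)
$49494 + n{\left(199,-82 \right)} = 49494 + 0 = 49494$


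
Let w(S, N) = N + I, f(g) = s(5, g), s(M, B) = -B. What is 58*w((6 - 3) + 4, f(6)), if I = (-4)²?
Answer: 580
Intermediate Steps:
I = 16
f(g) = -g
w(S, N) = 16 + N (w(S, N) = N + 16 = 16 + N)
58*w((6 - 3) + 4, f(6)) = 58*(16 - 1*6) = 58*(16 - 6) = 58*10 = 580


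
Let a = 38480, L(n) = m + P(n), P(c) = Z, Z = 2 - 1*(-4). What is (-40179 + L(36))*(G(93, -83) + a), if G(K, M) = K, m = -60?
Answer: -1551907509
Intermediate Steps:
Z = 6 (Z = 2 + 4 = 6)
P(c) = 6
L(n) = -54 (L(n) = -60 + 6 = -54)
(-40179 + L(36))*(G(93, -83) + a) = (-40179 - 54)*(93 + 38480) = -40233*38573 = -1551907509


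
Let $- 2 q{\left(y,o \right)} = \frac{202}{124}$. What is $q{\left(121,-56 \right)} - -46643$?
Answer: $\frac{5783631}{124} \approx 46642.0$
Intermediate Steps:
$q{\left(y,o \right)} = - \frac{101}{124}$ ($q{\left(y,o \right)} = - \frac{202 \cdot \frac{1}{124}}{2} = \left(- \frac{1}{2}\right) \frac{101}{62} = - \frac{101}{124}$)
$q{\left(121,-56 \right)} - -46643 = - \frac{101}{124} - -46643 = - \frac{101}{124} + 46643 = \frac{5783631}{124}$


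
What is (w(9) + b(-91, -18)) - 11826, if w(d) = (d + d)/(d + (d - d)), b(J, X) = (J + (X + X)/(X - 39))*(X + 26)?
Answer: -238392/19 ≈ -12547.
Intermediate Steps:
b(J, X) = (26 + X)*(J + 2*X/(-39 + X)) (b(J, X) = (J + (2*X)/(-39 + X))*(26 + X) = (J + 2*X/(-39 + X))*(26 + X) = (26 + X)*(J + 2*X/(-39 + X)))
w(d) = 2 (w(d) = (2*d)/(d + 0) = (2*d)/d = 2)
(w(9) + b(-91, -18)) - 11826 = (2 + (-1014*(-91) + 2*(-18)**2 + 52*(-18) - 91*(-18)**2 - 13*(-91)*(-18))/(-39 - 18)) - 11826 = (2 + (92274 + 2*324 - 936 - 91*324 - 21294)/(-57)) - 11826 = (2 - (92274 + 648 - 936 - 29484 - 21294)/57) - 11826 = (2 - 1/57*41208) - 11826 = (2 - 13736/19) - 11826 = -13698/19 - 11826 = -238392/19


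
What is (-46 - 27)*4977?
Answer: -363321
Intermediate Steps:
(-46 - 27)*4977 = -73*4977 = -363321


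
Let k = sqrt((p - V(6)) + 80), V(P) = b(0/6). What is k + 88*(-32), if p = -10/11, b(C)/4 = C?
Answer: -2816 + sqrt(9570)/11 ≈ -2807.1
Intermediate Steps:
b(C) = 4*C
p = -10/11 (p = -10*1/11 = -10/11 ≈ -0.90909)
V(P) = 0 (V(P) = 4*(0/6) = 4*(0*(1/6)) = 4*0 = 0)
k = sqrt(9570)/11 (k = sqrt((-10/11 - 1*0) + 80) = sqrt((-10/11 + 0) + 80) = sqrt(-10/11 + 80) = sqrt(870/11) = sqrt(9570)/11 ≈ 8.8933)
k + 88*(-32) = sqrt(9570)/11 + 88*(-32) = sqrt(9570)/11 - 2816 = -2816 + sqrt(9570)/11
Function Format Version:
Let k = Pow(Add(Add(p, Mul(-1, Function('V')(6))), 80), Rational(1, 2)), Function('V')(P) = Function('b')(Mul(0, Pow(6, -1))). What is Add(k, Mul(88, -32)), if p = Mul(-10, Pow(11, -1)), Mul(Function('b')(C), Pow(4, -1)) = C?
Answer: Add(-2816, Mul(Rational(1, 11), Pow(9570, Rational(1, 2)))) ≈ -2807.1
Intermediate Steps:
Function('b')(C) = Mul(4, C)
p = Rational(-10, 11) (p = Mul(-10, Rational(1, 11)) = Rational(-10, 11) ≈ -0.90909)
Function('V')(P) = 0 (Function('V')(P) = Mul(4, Mul(0, Pow(6, -1))) = Mul(4, Mul(0, Rational(1, 6))) = Mul(4, 0) = 0)
k = Mul(Rational(1, 11), Pow(9570, Rational(1, 2))) (k = Pow(Add(Add(Rational(-10, 11), Mul(-1, 0)), 80), Rational(1, 2)) = Pow(Add(Add(Rational(-10, 11), 0), 80), Rational(1, 2)) = Pow(Add(Rational(-10, 11), 80), Rational(1, 2)) = Pow(Rational(870, 11), Rational(1, 2)) = Mul(Rational(1, 11), Pow(9570, Rational(1, 2))) ≈ 8.8933)
Add(k, Mul(88, -32)) = Add(Mul(Rational(1, 11), Pow(9570, Rational(1, 2))), Mul(88, -32)) = Add(Mul(Rational(1, 11), Pow(9570, Rational(1, 2))), -2816) = Add(-2816, Mul(Rational(1, 11), Pow(9570, Rational(1, 2))))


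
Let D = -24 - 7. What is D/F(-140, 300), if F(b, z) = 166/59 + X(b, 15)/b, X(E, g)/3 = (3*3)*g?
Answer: 51212/131 ≈ 390.93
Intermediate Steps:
X(E, g) = 27*g (X(E, g) = 3*((3*3)*g) = 3*(9*g) = 27*g)
F(b, z) = 166/59 + 405/b (F(b, z) = 166/59 + (27*15)/b = 166*(1/59) + 405/b = 166/59 + 405/b)
D = -31
D/F(-140, 300) = -31/(166/59 + 405/(-140)) = -31/(166/59 + 405*(-1/140)) = -31/(166/59 - 81/28) = -31/(-131/1652) = -31*(-1652/131) = 51212/131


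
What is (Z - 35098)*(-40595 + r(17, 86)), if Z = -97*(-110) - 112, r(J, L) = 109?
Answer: 993526440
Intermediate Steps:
Z = 10558 (Z = 10670 - 112 = 10558)
(Z - 35098)*(-40595 + r(17, 86)) = (10558 - 35098)*(-40595 + 109) = -24540*(-40486) = 993526440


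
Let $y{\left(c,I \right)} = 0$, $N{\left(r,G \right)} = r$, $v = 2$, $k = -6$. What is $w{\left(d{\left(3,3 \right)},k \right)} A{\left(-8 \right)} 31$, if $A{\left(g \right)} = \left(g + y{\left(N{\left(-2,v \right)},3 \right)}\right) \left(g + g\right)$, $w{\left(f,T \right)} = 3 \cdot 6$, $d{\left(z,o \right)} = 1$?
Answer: $71424$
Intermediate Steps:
$w{\left(f,T \right)} = 18$
$A{\left(g \right)} = 2 g^{2}$ ($A{\left(g \right)} = \left(g + 0\right) \left(g + g\right) = g 2 g = 2 g^{2}$)
$w{\left(d{\left(3,3 \right)},k \right)} A{\left(-8 \right)} 31 = 18 \cdot 2 \left(-8\right)^{2} \cdot 31 = 18 \cdot 2 \cdot 64 \cdot 31 = 18 \cdot 128 \cdot 31 = 2304 \cdot 31 = 71424$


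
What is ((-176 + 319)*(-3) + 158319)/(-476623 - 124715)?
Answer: -26315/100223 ≈ -0.26256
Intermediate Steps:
((-176 + 319)*(-3) + 158319)/(-476623 - 124715) = (143*(-3) + 158319)/(-601338) = (-429 + 158319)*(-1/601338) = 157890*(-1/601338) = -26315/100223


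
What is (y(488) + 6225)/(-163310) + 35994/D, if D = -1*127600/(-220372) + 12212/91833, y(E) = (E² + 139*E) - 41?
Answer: 1486933917748372355/29414322750848 ≈ 50551.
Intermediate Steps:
y(E) = -41 + E² + 139*E
D = 3602268416/5059355469 (D = -127600*(-1/220372) + 12212*(1/91833) = 31900/55093 + 12212/91833 = 3602268416/5059355469 ≈ 0.71200)
(y(488) + 6225)/(-163310) + 35994/D = ((-41 + 488² + 139*488) + 6225)/(-163310) + 35994/(3602268416/5059355469) = ((-41 + 238144 + 67832) + 6225)*(-1/163310) + 35994*(5059355469/3602268416) = (305935 + 6225)*(-1/163310) + 91053220375593/1801134208 = 312160*(-1/163310) + 91053220375593/1801134208 = -31216/16331 + 91053220375593/1801134208 = 1486933917748372355/29414322750848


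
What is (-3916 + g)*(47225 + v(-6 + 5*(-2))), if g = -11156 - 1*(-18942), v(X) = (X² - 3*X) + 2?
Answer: 183944970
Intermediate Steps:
v(X) = 2 + X² - 3*X
g = 7786 (g = -11156 + 18942 = 7786)
(-3916 + g)*(47225 + v(-6 + 5*(-2))) = (-3916 + 7786)*(47225 + (2 + (-6 + 5*(-2))² - 3*(-6 + 5*(-2)))) = 3870*(47225 + (2 + (-6 - 10)² - 3*(-6 - 10))) = 3870*(47225 + (2 + (-16)² - 3*(-16))) = 3870*(47225 + (2 + 256 + 48)) = 3870*(47225 + 306) = 3870*47531 = 183944970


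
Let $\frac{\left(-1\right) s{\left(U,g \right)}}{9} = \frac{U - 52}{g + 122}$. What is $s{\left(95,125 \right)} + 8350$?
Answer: $\frac{2062063}{247} \approx 8348.4$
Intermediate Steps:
$s{\left(U,g \right)} = - \frac{9 \left(-52 + U\right)}{122 + g}$ ($s{\left(U,g \right)} = - 9 \frac{U - 52}{g + 122} = - 9 \frac{-52 + U}{122 + g} = - \frac{9 \left(-52 + U\right)}{122 + g}$)
$s{\left(95,125 \right)} + 8350 = \frac{9 \left(52 - 95\right)}{122 + 125} + 8350 = \frac{9 \left(52 - 95\right)}{247} + 8350 = 9 \cdot \frac{1}{247} \left(-43\right) + 8350 = - \frac{387}{247} + 8350 = \frac{2062063}{247}$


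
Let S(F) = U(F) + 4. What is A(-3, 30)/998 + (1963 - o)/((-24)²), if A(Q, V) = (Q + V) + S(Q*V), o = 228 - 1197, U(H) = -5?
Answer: 367639/71856 ≈ 5.1163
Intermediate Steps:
S(F) = -1 (S(F) = -5 + 4 = -1)
o = -969
A(Q, V) = -1 + Q + V (A(Q, V) = (Q + V) - 1 = -1 + Q + V)
A(-3, 30)/998 + (1963 - o)/((-24)²) = (-1 - 3 + 30)/998 + (1963 - 1*(-969))/((-24)²) = 26*(1/998) + (1963 + 969)/576 = 13/499 + 2932*(1/576) = 13/499 + 733/144 = 367639/71856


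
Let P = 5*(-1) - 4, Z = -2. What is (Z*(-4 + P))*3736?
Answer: 97136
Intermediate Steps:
P = -9 (P = -5 - 4 = -9)
(Z*(-4 + P))*3736 = -2*(-4 - 9)*3736 = -2*(-13)*3736 = 26*3736 = 97136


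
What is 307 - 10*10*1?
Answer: 207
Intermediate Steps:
307 - 10*10*1 = 307 - 100*1 = 307 - 100 = 207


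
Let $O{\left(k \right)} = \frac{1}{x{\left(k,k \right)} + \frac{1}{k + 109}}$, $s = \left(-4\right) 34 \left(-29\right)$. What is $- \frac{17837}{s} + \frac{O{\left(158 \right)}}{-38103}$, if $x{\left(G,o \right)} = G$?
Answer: $- \frac{9557369731835}{2113262591128} \approx -4.5226$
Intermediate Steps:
$s = 3944$ ($s = \left(-136\right) \left(-29\right) = 3944$)
$O{\left(k \right)} = \frac{1}{k + \frac{1}{109 + k}}$ ($O{\left(k \right)} = \frac{1}{k + \frac{1}{k + 109}} = \frac{1}{k + \frac{1}{109 + k}}$)
$- \frac{17837}{s} + \frac{O{\left(158 \right)}}{-38103} = - \frac{17837}{3944} + \frac{\frac{1}{1 + 158^{2} + 109 \cdot 158} \left(109 + 158\right)}{-38103} = \left(-17837\right) \frac{1}{3944} + \frac{1}{1 + 24964 + 17222} \cdot 267 \left(- \frac{1}{38103}\right) = - \frac{17837}{3944} + \frac{1}{42187} \cdot 267 \left(- \frac{1}{38103}\right) = - \frac{17837}{3944} + \frac{267}{42187} \left(- \frac{1}{38103}\right) = - \frac{17837}{3944} - \frac{89}{535817087} = - \frac{9557369731835}{2113262591128}$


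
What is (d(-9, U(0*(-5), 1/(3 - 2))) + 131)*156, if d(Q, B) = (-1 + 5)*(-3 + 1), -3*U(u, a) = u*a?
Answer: 19188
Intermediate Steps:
U(u, a) = -a*u/3 (U(u, a) = -u*a/3 = -a*u/3)
d(Q, B) = -8 (d(Q, B) = 4*(-2) = -8)
(d(-9, U(0*(-5), 1/(3 - 2))) + 131)*156 = (-8 + 131)*156 = 123*156 = 19188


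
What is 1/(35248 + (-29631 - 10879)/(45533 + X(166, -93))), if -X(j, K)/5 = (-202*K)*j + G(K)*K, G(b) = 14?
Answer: 15540337/547765839086 ≈ 2.8370e-5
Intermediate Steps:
X(j, K) = -70*K + 1010*K*j (X(j, K) = -5*((-202*K)*j + 14*K) = -5*(-202*K*j + 14*K) = -5*(14*K - 202*K*j) = -70*K + 1010*K*j)
1/(35248 + (-29631 - 10879)/(45533 + X(166, -93))) = 1/(35248 + (-29631 - 10879)/(45533 + 10*(-93)*(-7 + 101*166))) = 1/(35248 - 40510/(45533 + 10*(-93)*(-7 + 16766))) = 1/(35248 - 40510/(45533 + 10*(-93)*16759)) = 1/(35248 - 40510/(45533 - 15585870)) = 1/(35248 - 40510/(-15540337)) = 1/(35248 - 40510*(-1/15540337)) = 1/(35248 + 40510/15540337) = 1/(547765839086/15540337) = 15540337/547765839086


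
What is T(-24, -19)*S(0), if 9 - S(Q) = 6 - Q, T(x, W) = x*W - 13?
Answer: 1329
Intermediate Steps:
T(x, W) = -13 + W*x (T(x, W) = W*x - 13 = -13 + W*x)
S(Q) = 3 + Q (S(Q) = 9 - (6 - Q) = 9 + (-6 + Q) = 3 + Q)
T(-24, -19)*S(0) = (-13 - 19*(-24))*(3 + 0) = (-13 + 456)*3 = 443*3 = 1329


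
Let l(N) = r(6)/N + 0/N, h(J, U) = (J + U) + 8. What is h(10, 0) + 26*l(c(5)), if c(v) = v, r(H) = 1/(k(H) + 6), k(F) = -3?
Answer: 296/15 ≈ 19.733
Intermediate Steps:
r(H) = 1/3 (r(H) = 1/(-3 + 6) = 1/3)
h(J, U) = 8 + J + U
l(N) = 1/(3*N) (l(N) = 1/(3*N) + 0/N = 1/(3*N) + 0 = 1/(3*N))
h(10, 0) + 26*l(c(5)) = (8 + 10 + 0) + 26*((1/3)/5) = 18 + 26*((1/3)*(1/5)) = 18 + 26*(1/15) = 18 + 26/15 = 296/15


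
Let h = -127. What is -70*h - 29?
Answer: 8861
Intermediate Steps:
-70*h - 29 = -70*(-127) - 29 = 8890 - 29 = 8861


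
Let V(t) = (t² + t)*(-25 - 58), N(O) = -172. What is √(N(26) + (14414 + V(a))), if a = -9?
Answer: √8266 ≈ 90.917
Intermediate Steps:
V(t) = -83*t - 83*t² (V(t) = (t + t²)*(-83) = -83*t - 83*t²)
√(N(26) + (14414 + V(a))) = √(-172 + (14414 - 83*(-9)*(1 - 9))) = √(-172 + (14414 - 83*(-9)*(-8))) = √(-172 + (14414 - 5976)) = √(-172 + 8438) = √8266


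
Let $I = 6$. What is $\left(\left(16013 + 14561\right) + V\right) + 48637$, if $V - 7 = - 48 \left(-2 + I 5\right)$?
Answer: $77874$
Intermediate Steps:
$V = -1337$ ($V = 7 - 48 \left(-2 + 6 \cdot 5\right) = 7 - 48 \left(-2 + 30\right) = 7 - 1344 = -1337$)
$\left(\left(16013 + 14561\right) + V\right) + 48637 = \left(\left(16013 + 14561\right) - 1337\right) + 48637 = \left(30574 - 1337\right) + 48637 = 29237 + 48637 = 77874$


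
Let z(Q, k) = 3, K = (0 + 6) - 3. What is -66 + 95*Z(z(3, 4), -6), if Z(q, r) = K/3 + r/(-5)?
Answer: 143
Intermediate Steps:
K = 3 (K = 6 - 3 = 3)
Z(q, r) = 1 - r/5 (Z(q, r) = 3/3 + r/(-5) = 3*(⅓) + r*(-⅕) = 1 - r/5)
-66 + 95*Z(z(3, 4), -6) = -66 + 95*(1 - ⅕*(-6)) = -66 + 95*(1 + 6/5) = -66 + 95*(11/5) = -66 + 209 = 143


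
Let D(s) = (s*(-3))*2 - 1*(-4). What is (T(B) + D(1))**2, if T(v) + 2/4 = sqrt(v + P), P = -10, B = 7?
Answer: 13/4 - 5*I*sqrt(3) ≈ 3.25 - 8.6602*I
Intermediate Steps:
D(s) = 4 - 6*s (D(s) = -3*s*2 + 4 = -6*s + 4 = 4 - 6*s)
T(v) = -1/2 + sqrt(-10 + v) (T(v) = -1/2 + sqrt(v - 10) = -1/2 + sqrt(-10 + v))
(T(B) + D(1))**2 = ((-1/2 + sqrt(-10 + 7)) + (4 - 6*1))**2 = ((-1/2 + sqrt(-3)) + (4 - 6))**2 = ((-1/2 + I*sqrt(3)) - 2)**2 = (-5/2 + I*sqrt(3))**2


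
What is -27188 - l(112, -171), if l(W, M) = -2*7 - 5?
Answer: -27169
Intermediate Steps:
l(W, M) = -19 (l(W, M) = -14 - 5 = -19)
-27188 - l(112, -171) = -27188 - 1*(-19) = -27188 + 19 = -27169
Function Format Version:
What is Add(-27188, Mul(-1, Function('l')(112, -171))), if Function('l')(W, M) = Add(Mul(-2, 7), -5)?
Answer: -27169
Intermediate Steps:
Function('l')(W, M) = -19 (Function('l')(W, M) = Add(-14, -5) = -19)
Add(-27188, Mul(-1, Function('l')(112, -171))) = Add(-27188, Mul(-1, -19)) = Add(-27188, 19) = -27169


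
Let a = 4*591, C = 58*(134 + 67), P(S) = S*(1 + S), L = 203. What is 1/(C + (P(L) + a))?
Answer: 1/55434 ≈ 1.8039e-5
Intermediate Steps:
C = 11658 (C = 58*201 = 11658)
a = 2364
1/(C + (P(L) + a)) = 1/(11658 + (203*(1 + 203) + 2364)) = 1/(11658 + (203*204 + 2364)) = 1/(11658 + (41412 + 2364)) = 1/(11658 + 43776) = 1/55434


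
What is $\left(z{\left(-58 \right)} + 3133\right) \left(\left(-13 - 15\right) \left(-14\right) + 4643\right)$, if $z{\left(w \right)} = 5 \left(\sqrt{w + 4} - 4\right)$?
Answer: $15673955 + 75525 i \sqrt{6} \approx 1.5674 \cdot 10^{7} + 1.85 \cdot 10^{5} i$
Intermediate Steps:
$z{\left(w \right)} = -20 + 5 \sqrt{4 + w}$ ($z{\left(w \right)} = 5 \left(\sqrt{4 + w} - 4\right) = 5 \left(-4 + \sqrt{4 + w}\right) = -20 + 5 \sqrt{4 + w}$)
$\left(z{\left(-58 \right)} + 3133\right) \left(\left(-13 - 15\right) \left(-14\right) + 4643\right) = \left(\left(-20 + 5 \sqrt{4 - 58}\right) + 3133\right) \left(\left(-13 - 15\right) \left(-14\right) + 4643\right) = \left(\left(-20 + 5 \sqrt{-54}\right) + 3133\right) \left(\left(-28\right) \left(-14\right) + 4643\right) = \left(\left(-20 + 5 \cdot 3 i \sqrt{6}\right) + 3133\right) \left(392 + 4643\right) = \left(\left(-20 + 15 i \sqrt{6}\right) + 3133\right) 5035 = \left(3113 + 15 i \sqrt{6}\right) 5035 = 15673955 + 75525 i \sqrt{6}$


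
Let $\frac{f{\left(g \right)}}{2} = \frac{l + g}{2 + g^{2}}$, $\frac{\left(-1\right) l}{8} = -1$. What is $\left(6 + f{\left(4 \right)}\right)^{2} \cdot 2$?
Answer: $\frac{968}{9} \approx 107.56$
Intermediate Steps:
$l = 8$ ($l = \left(-8\right) \left(-1\right) = 8$)
$f{\left(g \right)} = \frac{2 \left(8 + g\right)}{2 + g^{2}}$ ($f{\left(g \right)} = 2 \frac{8 + g}{2 + g^{2}} = \frac{2 \left(8 + g\right)}{2 + g^{2}}$)
$\left(6 + f{\left(4 \right)}\right)^{2} \cdot 2 = \left(6 + \frac{2 \left(8 + 4\right)}{2 + 4^{2}}\right)^{2} \cdot 2 = \left(6 + 2 \frac{1}{2 + 16} \cdot 12\right)^{2} \cdot 2 = \left(6 + 2 \cdot \frac{1}{18} \cdot 12\right)^{2} \cdot 2 = \left(6 + \frac{4}{3}\right)^{2} \cdot 2 = \left(\frac{22}{3}\right)^{2} \cdot 2 = \frac{484}{9} \cdot 2 = \frac{968}{9}$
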